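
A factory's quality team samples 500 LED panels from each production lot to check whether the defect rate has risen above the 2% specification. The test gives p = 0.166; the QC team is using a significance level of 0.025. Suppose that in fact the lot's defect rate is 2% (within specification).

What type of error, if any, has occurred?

Neither — the decision is correct.

The conventional null hypothesis is that the lot's defect rate is 2% (within specification).
Since p = 0.166 ≥ α = 0.025, H₀ is not rejected.
H₀ is true (actually the lot's defect rate is 2% (within specification)).
The decision matches the true state — no error.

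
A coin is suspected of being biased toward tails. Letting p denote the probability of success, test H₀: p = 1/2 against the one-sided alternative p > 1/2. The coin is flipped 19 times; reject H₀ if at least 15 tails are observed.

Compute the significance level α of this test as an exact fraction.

1259/131072

The Type I error probability is α = P(Y ≥ 15) computed under H₀, where Y ~ Binomial(19, 1/2).
That's C(19,15) + C(19,16) + C(19,17) + C(19,18) + C(19,19) over 2^19, i.e. (3876 + 969 + 171 + 19 + 1)/524288 = 5036/524288 = 1259/131072.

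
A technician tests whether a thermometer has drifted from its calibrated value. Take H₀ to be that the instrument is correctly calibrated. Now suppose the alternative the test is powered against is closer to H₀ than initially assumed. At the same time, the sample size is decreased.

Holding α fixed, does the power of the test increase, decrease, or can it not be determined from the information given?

A smaller true effect puts the Ha sampling distribution closer to H₀, so more of it falls in the non-rejection region. With less data the test statistic is noisier; under Ha, more outcomes land inside the acceptance region. Both changes push β in the same direction.
Since power = 1 − β and β increases, power decreases.

It decreases.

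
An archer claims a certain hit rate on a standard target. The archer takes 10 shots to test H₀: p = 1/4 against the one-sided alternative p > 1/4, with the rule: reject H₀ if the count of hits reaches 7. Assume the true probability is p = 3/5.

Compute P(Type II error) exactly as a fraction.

β = P(fail to reject H₀ | Ha true) = P(Y ≤ 6 | p = 3/5), Y ~ Binomial(10, 3/5).
Summing C(10,j)·(3/5)^j·(2/5)^{10-j} for j = 0..6 gives 6032416/9765625.

6032416/9765625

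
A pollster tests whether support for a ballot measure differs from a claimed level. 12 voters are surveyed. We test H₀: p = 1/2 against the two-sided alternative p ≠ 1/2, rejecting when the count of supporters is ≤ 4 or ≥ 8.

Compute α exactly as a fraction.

Under H₀, X ~ Binomial(12, 1/2); α is the probability of landing in either tail, P(X ≤ 4) + P(X ≥ 8).
Each tail has probability (1 + 12 + 66 + 220 + 495)/4096; doubling gives α = 1588/4096 = 397/1024.

397/1024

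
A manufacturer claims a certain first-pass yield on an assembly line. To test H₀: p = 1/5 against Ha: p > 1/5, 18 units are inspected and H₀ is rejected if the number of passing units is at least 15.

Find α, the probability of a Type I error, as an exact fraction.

10949/762939453125

Under H₀, S ~ Binomial(18, 1/5), and α = P(S ≥ 15).
Summing C(18,j)(1/5)^j(4/5)^{18−j} for j = 15,…,18 gives 10949/762939453125.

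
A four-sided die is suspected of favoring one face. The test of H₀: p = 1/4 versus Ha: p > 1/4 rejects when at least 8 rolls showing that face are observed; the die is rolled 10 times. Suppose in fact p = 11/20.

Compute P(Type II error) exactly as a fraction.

Under the alternative p = 11/20, K ~ Binomial(10, 11/20); β is the probability the test does not reject, P(K < 8).
Summing C(10,j)·(11/20)^j·(9/20)^{10-j} for j = 0..7 gives 2305127290491/2560000000000.

2305127290491/2560000000000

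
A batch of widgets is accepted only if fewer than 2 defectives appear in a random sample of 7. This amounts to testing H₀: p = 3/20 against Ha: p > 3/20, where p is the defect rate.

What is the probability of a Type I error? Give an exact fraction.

181386189/640000000

The significance level is the probability, assuming p = 3/20, of seeing 2 or more defectives in 7 draws.
Computing the lower-tail complement: 1 − 458613811/640000000 = 181386189/640000000.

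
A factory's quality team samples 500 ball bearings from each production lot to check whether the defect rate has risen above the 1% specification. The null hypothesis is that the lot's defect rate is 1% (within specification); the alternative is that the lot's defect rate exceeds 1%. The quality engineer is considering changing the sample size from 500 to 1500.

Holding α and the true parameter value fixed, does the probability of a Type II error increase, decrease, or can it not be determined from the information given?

It decreases.

More data shrinks sampling variability; the test statistic under Ha concentrates further from the null value, making rejection more likely.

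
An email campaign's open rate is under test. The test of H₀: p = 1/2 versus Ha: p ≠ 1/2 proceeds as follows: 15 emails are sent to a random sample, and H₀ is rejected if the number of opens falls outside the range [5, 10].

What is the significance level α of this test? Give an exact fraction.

The significance level is the null-hypothesis probability of the rejection region {≤4} ∪ {≥11}.
The two tails are symmetric, so α = 2·(1 + 15 + 105 + 455 + 1365)/2^15 = 3882/32768 = 1941/16384.

1941/16384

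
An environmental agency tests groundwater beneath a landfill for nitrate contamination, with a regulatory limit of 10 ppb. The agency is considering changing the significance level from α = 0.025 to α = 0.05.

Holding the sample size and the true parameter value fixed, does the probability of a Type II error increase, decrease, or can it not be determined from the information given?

Relaxing α lowers the evidence threshold; under Ha, outcomes that previously fell short now trigger rejection.

It decreases.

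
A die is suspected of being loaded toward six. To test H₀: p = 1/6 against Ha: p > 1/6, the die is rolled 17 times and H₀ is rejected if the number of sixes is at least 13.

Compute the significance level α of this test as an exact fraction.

Under H₀, Y ~ Binomial(17, 1/6), and α = P(Y ≥ 13).
Adding the binomial terms for j = 13 through 17 with p = 1/6 yields 787993/8463329722368.

787993/8463329722368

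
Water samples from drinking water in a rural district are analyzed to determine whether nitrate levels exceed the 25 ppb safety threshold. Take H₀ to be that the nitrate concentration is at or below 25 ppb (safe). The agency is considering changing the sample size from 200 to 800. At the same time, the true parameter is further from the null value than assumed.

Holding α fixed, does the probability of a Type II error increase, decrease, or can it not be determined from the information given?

More data shrinks sampling variability; the test statistic under Ha concentrates further from the null value, making rejection more likely. The further the true parameter sits from the null value, the more of the Ha sampling distribution falls in the rejection region. Both changes push β in the same direction.

It decreases.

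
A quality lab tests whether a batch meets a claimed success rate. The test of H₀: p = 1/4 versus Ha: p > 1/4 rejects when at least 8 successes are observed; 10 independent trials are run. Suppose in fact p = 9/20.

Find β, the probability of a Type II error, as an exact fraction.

β = P(fail to reject H₀ | Ha true) = P(Y ≤ 7 | p = 9/20), Y ~ Binomial(10, 9/20).
Adding the binomial probabilities P(Y=0)+…+P(Y=7) at p = 9/20 gives 2489876891491/2560000000000.

2489876891491/2560000000000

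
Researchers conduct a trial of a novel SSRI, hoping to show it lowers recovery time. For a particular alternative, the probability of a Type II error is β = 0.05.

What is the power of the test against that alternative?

Power = 1 − β = 1 − 0.05 = 0.95.

0.95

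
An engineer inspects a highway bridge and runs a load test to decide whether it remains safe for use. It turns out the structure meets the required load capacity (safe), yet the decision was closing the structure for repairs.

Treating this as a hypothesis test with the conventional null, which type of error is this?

The null hypothesis here is that the structure meets the required load capacity (safe).
'Closing the structure for repairs' corresponds to rejecting H₀.
H₀ was rejected but H₀ is true — a Type I error (false positive).

Type I error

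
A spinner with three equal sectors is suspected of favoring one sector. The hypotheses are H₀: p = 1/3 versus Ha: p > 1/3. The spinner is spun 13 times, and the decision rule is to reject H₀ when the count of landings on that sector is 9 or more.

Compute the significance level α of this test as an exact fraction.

The Type I error probability is α = P(K ≥ 9) computed under H₀, where K ~ Binomial(13, 1/3).
P(K ≥ 9) = Σ_{j=9}^{13} C(13,j)·(1/3)^j·(2/3)^{13-j} = 521/59049.

521/59049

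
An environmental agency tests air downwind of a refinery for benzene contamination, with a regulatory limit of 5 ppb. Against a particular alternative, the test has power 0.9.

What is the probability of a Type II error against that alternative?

Power = 1 − β, so β = 1 − 0.9 = 0.1.

0.1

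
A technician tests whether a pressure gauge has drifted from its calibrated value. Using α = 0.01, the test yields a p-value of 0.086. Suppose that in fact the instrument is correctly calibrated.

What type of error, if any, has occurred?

No error (correct decision).

The conventional null hypothesis is that the instrument is correctly calibrated.
Since p = 0.086 ≥ α = 0.01, H₀ is not rejected.
H₀ is true (actually the instrument is correctly calibrated).
The decision matches the true state — no error.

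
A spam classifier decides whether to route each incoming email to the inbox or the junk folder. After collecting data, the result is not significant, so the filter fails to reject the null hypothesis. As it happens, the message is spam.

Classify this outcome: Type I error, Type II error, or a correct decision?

The conventional null hypothesis here is that the message is legitimate (not spam).
H₀ was not rejected, but H₀ is actually false.
Failing to reject a false null hypothesis is a Type II error (false negative).

Type II error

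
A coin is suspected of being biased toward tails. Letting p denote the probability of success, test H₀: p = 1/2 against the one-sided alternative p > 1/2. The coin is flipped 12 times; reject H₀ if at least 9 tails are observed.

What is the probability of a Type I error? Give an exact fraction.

299/4096

The Type I error probability is α = P(Y ≥ 9) computed under H₀, where Y ~ Binomial(12, 1/2).
That's C(12,9) + C(12,10) + C(12,11) + C(12,12) over 2^12, i.e. (220 + 66 + 12 + 1)/4096 = 299/4096.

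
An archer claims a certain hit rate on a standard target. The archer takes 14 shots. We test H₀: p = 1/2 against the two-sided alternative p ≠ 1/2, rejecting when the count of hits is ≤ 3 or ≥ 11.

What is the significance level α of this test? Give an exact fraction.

α = P(Y ≤ 3 or Y ≥ 11 | p = 1/2), Y ~ Binomial(14, 1/2).
By symmetry, α = 2·P(Y ≤ 3) = 2·(1 + 14 + 91 + 364)/16384 = 940/16384 = 235/4096.

235/4096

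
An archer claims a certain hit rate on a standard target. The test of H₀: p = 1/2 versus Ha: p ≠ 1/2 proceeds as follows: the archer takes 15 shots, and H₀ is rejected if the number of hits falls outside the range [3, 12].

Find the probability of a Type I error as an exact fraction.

The significance level is the null-hypothesis probability of the rejection region {≤2} ∪ {≥13}.
By symmetry, α = 2·P(X ≤ 2) = 2·(1 + 15 + 105)/32768 = 242/32768 = 121/16384.

121/16384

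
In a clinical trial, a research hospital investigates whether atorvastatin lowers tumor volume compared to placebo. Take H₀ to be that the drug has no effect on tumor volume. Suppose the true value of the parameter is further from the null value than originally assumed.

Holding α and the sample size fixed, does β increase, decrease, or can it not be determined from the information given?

It decreases.

A larger true effect moves the Ha sampling distribution further from the H₀ critical value, making rejection more likely when Ha is true.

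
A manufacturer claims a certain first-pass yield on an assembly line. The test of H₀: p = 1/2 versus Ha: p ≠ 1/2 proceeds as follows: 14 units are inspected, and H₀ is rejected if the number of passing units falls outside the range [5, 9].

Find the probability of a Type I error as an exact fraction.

1471/8192

The significance level is the null-hypothesis probability of the rejection region {≤4} ∪ {≥10}.
By symmetry, α = 2·P(K ≤ 4) = 2·(1 + 14 + 91 + 364 + 1001)/16384 = 2942/16384 = 1471/8192.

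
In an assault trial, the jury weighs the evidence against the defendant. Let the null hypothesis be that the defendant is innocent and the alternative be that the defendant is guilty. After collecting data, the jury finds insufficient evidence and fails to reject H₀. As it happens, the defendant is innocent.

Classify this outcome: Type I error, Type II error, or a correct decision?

The test retained a true H₀ — the decision matches the true state.

No error (correct decision).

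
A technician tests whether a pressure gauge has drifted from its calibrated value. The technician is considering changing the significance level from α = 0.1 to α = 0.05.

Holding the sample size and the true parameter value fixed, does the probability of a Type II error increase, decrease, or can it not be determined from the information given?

Lowering α raises the bar for rejection; under Ha, the test now fails to reject on outcomes it previously would have rejected.

It increases.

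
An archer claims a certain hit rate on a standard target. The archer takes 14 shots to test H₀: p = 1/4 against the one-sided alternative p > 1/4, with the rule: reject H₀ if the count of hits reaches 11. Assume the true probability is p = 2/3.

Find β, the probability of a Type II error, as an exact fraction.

3533689/4782969

Under the alternative p = 2/3, S ~ Binomial(14, 2/3); β is the probability the test does not reject, P(S < 11).
Adding the binomial probabilities P(S=0)+…+P(S=10) at p = 2/3 gives 3533689/4782969.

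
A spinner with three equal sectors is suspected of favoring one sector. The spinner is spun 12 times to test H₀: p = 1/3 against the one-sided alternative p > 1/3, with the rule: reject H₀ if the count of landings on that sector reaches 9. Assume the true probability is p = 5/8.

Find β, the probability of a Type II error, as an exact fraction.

49315179861/68719476736

A Type II error is failing to reject when Ha holds: with p = 5/8, β = P(S ≤ 8).
Equivalently, β = 1 − P(S ≥ 9) = 49315179861/68719476736.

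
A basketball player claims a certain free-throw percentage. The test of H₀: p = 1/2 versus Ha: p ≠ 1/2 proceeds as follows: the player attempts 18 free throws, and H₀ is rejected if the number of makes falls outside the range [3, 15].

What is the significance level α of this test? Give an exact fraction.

43/32768

Under H₀, K ~ Binomial(18, 1/2); α is the probability of landing in either tail, P(K ≤ 2) + P(K ≥ 16).
By symmetry, α = 2·P(K ≤ 2) = 2·(1 + 18 + 153)/262144 = 344/262144 = 43/32768.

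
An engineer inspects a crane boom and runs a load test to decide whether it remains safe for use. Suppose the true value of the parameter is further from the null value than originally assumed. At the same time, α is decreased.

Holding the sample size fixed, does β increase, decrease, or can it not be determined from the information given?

Cannot be determined from the information given.

The first change alone would make β decrease; the second alone would make β increase. Which effect dominates depends on the magnitudes, which are not given.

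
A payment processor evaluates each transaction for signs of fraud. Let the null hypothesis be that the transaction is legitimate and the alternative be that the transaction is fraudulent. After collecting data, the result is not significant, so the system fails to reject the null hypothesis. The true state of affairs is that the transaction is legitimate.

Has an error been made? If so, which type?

The test retained a true H₀ — the decision matches the true state.

Neither — the decision is correct.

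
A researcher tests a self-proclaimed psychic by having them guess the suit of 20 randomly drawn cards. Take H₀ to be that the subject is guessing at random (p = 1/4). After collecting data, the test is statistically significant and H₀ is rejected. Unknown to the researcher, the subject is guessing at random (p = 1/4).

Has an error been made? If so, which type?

Type I error

H₀ was rejected, but H₀ is actually true.
Rejecting a true null hypothesis is a Type I error (false positive).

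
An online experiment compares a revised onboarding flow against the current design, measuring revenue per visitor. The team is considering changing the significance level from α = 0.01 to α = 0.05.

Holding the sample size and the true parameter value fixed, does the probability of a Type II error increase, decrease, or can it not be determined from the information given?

It decreases.

A larger α widens the rejection region, so when the alternative is true more outcomes lead to rejection — failing to reject becomes less likely.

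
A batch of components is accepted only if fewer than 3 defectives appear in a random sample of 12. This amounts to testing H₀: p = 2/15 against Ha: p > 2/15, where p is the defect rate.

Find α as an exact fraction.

5408352292624/25949267578125

α = P(reject H₀ | H₀ true) = P(X ≥ 3 | p = 2/15), X ~ Binomial(12, 2/15).
Computing the lower-tail complement: 1 − 20540915285501/25949267578125 = 5408352292624/25949267578125.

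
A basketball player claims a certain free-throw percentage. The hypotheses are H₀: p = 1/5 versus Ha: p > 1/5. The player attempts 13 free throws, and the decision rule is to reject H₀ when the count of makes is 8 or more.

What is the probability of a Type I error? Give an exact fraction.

Under H₀, Y ~ Binomial(13, 1/5), and α = P(Y ≥ 8).
Summing C(13,j)(1/5)^j(4/5)^{13−j} for j = 8,…,13 gives 1520533/1220703125.

1520533/1220703125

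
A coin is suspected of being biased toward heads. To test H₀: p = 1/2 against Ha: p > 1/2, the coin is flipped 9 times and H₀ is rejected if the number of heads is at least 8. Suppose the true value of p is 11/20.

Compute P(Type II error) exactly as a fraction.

A Type II error is failing to reject when Ha holds: with p = 11/20, β = P(K ≤ 7).
Summing C(9,j)·(11/20)^j·(9/20)^{9-j} for j = 0..7 gives 123069745737/128000000000.

123069745737/128000000000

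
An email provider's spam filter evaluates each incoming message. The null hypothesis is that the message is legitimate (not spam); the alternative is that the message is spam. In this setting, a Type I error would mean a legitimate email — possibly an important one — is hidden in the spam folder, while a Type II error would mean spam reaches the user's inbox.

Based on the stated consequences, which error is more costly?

Type I error

The Type I consequence (a legitimate email — possibly an important one — is hidden in the spam folder) is more severe than the Type II consequence (spam reaches the user's inbox).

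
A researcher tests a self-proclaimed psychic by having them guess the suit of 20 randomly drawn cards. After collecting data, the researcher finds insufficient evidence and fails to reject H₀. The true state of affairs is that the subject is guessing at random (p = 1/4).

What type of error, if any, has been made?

No error — this is a correct decision.

The conventional null hypothesis here is that the subject is guessing at random (p = 1/4).
The test retained a true H₀ — the decision matches the true state.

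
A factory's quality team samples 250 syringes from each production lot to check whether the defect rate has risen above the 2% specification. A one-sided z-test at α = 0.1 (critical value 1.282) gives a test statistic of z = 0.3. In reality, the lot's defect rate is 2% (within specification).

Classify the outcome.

No error — this is a correct decision.

The conventional null hypothesis is that the lot's defect rate is 2% (within specification).
Since z = 0.3 ≤ z* = 1.282, H₀ is not rejected.
H₀ is true (actually the lot's defect rate is 2% (within specification)).
The decision matches the true state — no error.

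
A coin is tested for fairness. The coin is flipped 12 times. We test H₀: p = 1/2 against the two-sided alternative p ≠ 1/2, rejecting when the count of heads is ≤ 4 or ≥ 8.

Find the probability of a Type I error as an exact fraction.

397/1024

Under H₀, K ~ Binomial(12, 1/2); α is the probability of landing in either tail, P(K ≤ 4) + P(K ≥ 8).
Each tail has probability (1 + 12 + 66 + 220 + 495)/4096; doubling gives α = 1588/4096 = 397/1024.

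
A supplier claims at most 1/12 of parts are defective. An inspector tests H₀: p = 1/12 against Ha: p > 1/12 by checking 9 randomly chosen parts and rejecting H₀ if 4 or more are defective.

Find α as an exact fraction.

α = P(reject H₀ | H₀ true) = P(K ≥ 4 | p = 1/12), K ~ Binomial(9, 1/12).
Computing the lower-tail complement: 1 − 1284381725/1289945088 = 5563363/1289945088.

5563363/1289945088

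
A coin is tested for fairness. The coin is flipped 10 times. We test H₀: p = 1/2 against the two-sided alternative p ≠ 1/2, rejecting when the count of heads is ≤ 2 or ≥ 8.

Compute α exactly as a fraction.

7/64

Under H₀, Y ~ Binomial(10, 1/2); α is the probability of landing in either tail, P(Y ≤ 2) + P(Y ≥ 8).
The two tails are symmetric, so α = 2·(1 + 10 + 45)/2^10 = 112/1024 = 7/64.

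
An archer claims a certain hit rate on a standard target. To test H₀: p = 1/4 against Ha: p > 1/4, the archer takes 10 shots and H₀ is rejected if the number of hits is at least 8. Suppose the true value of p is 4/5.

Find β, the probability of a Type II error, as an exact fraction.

A Type II error is failing to reject when Ha holds: with p = 4/5, β = P(X ≤ 7).
Equivalently, β = 1 − P(X ≥ 8) = 3146489/9765625.

3146489/9765625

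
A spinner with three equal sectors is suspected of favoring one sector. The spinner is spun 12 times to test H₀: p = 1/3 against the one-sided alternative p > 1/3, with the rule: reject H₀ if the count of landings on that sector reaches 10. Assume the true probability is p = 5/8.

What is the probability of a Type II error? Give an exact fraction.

A Type II error is failing to reject when Ha holds: with p = 5/8, β = P(X ≤ 9).
Summing C(12,j)·(5/8)^j·(3/8)^{12-j} for j = 0..9 gives 60916742361/68719476736.

60916742361/68719476736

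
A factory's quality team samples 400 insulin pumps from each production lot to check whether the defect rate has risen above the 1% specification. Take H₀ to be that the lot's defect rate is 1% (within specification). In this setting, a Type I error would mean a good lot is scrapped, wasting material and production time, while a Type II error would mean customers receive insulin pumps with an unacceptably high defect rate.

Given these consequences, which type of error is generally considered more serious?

Type II error

The Type II consequence (customers receive insulin pumps with an unacceptably high defect rate) is more severe than the Type I consequence (a good lot is scrapped, wasting material and production time).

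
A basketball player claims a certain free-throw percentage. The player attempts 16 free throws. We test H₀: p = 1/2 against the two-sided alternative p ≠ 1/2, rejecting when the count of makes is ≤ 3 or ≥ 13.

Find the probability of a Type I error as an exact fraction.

Under H₀, X ~ Binomial(16, 1/2); α is the probability of landing in either tail, P(X ≤ 3) + P(X ≥ 13).
The two tails are symmetric, so α = 2·(1 + 16 + 120 + 560)/2^16 = 1394/65536 = 697/32768.

697/32768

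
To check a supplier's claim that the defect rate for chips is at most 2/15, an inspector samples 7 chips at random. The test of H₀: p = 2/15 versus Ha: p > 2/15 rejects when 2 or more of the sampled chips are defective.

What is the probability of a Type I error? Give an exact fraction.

The significance level is the probability, assuming p = 2/15, of seeing 2 or more defectives in 7 draws.
α = 1 − P(X ≤ 1) = 1 − 4826809/6328125 = 1501316/6328125.

1501316/6328125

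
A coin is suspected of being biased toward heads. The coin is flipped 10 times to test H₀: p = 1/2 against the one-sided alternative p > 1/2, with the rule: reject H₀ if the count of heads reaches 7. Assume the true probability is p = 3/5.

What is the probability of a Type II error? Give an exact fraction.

β = P(fail to reject H₀ | Ha true) = P(K ≤ 6 | p = 3/5), K ~ Binomial(10, 3/5).
Adding the binomial probabilities P(K=0)+…+P(K=6) at p = 3/5 gives 6032416/9765625.

6032416/9765625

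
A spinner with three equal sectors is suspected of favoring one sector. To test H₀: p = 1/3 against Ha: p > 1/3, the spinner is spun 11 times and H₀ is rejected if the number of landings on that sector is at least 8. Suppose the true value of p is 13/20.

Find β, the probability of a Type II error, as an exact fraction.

2941183244209/5120000000000

β = P(fail to reject H₀ | Ha true) = P(K ≤ 7 | p = 13/20), K ~ Binomial(11, 13/20).
Summing C(11,j)·(13/20)^j·(7/20)^{11-j} for j = 0..7 gives 2941183244209/5120000000000.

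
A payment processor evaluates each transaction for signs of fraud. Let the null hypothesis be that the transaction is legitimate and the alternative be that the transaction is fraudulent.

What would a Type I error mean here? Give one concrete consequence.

A Type I error would mean concluding that the transaction is fraudulent when in fact the transaction is legitimate. Consequence: a legitimate purchase is declined and the customer's card is frozen.

A Type I error is rejecting H₀ when H₀ is true.
Here that means blocking the transaction and freezing the card when actually the transaction is legitimate.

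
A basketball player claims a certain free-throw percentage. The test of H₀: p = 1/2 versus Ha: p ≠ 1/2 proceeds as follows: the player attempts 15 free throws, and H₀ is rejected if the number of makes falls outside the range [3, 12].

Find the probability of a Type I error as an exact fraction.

121/16384

α = P(K ≤ 2 or K ≥ 13 | p = 1/2), K ~ Binomial(15, 1/2).
The two tails are symmetric, so α = 2·(1 + 15 + 105)/2^15 = 242/32768 = 121/16384.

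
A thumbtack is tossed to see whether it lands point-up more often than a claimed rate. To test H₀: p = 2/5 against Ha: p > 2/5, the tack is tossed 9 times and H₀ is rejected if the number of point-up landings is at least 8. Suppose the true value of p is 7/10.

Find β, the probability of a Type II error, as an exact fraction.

Under the alternative p = 7/10, Y ~ Binomial(9, 7/10); β is the probability the test does not reject, P(Y < 8).
Equivalently, β = 1 − P(Y ≥ 8) = 401998383/500000000.

401998383/500000000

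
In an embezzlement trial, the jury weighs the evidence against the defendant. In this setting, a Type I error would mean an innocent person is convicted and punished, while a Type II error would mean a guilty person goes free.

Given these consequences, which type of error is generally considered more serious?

Type I error

The Type I consequence (an innocent person is convicted and punished) is more severe than the Type II consequence (a guilty person goes free).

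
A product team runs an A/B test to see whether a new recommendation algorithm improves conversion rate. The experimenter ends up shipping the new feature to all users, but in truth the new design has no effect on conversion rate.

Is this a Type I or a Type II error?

Type I error

The null hypothesis here is that the new design has no effect on conversion rate.
'Shipping the new feature to all users' corresponds to rejecting H₀.
H₀ was rejected but H₀ is true — a Type I error (false positive).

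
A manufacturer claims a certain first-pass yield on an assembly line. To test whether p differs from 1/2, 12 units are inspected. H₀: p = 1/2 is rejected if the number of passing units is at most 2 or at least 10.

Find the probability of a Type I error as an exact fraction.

The significance level is the null-hypothesis probability of the rejection region {≤2} ∪ {≥10}.
The two tails are symmetric, so α = 2·(1 + 12 + 66)/2^12 = 158/4096 = 79/2048.

79/2048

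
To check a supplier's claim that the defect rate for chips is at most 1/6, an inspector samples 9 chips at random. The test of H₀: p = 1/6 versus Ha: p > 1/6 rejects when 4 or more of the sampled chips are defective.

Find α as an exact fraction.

The significance level is the probability, assuming p = 1/6, of seeing 4 or more defectives in 9 draws.
α = 1 − P(X ≤ 3) = 1 − 4796875/5038848 = 241973/5038848.

241973/5038848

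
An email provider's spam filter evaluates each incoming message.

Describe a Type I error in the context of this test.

With the conventional null hypothesis that the message is legitimate (not spam):
A Type I error is rejecting H₀ when H₀ is true.
Here that means sending the message to the spam folder when actually the message is legitimate (not spam).

A Type I error would mean concluding that the message is spam when in fact the message is legitimate (not spam).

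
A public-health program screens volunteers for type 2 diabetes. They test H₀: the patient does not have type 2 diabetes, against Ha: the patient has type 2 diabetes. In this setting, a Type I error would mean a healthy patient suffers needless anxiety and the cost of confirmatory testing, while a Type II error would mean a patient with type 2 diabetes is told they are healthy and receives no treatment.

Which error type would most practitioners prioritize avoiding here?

Type II error

The Type II consequence (a patient with type 2 diabetes is told they are healthy and receives no treatment) is more severe than the Type I consequence (a healthy patient suffers needless anxiety and the cost of confirmatory testing).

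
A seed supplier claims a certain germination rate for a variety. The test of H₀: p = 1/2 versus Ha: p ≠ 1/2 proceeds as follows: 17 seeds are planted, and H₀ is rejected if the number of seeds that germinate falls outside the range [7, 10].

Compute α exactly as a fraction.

Under H₀, X ~ Binomial(17, 1/2); α is the probability of landing in either tail, P(X ≤ 6) + P(X ≥ 11).
The two tails are symmetric, so α = 2·(1 + 17 + 136 + 680 + 2380 + 6188 + 12376)/2^17 = 43556/131072 = 10889/32768.

10889/32768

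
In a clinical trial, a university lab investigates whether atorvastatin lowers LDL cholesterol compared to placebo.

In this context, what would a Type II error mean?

A Type II error would mean concluding that the drug has no effect on LDL cholesterol (or at least failing to establish that the drug lowers LDL cholesterol) when in fact the drug lowers LDL cholesterol.

With the conventional null hypothesis that the drug has no effect on LDL cholesterol:
A Type II error is failing to reject H₀ when H₀ is false.
Here that means concluding there is insufficient evidence that the drug works when actually the drug lowers LDL cholesterol.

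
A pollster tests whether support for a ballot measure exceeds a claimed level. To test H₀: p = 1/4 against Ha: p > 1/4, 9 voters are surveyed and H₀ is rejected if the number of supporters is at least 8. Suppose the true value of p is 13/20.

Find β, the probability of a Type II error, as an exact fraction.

β = P(fail to reject H₀ | Ha true) = P(X ≤ 7 | p = 13/20), X ~ Binomial(9, 13/20).
Summing C(9,j)·(13/20)^j·(7/20)^{9-j} for j = 0..7 gives 112501116301/128000000000.

112501116301/128000000000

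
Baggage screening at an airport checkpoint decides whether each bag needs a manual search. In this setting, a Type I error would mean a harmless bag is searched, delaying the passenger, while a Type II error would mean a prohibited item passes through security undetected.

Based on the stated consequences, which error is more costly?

Type II error

The Type II consequence (a prohibited item passes through security undetected) is more severe than the Type I consequence (a harmless bag is searched, delaying the passenger).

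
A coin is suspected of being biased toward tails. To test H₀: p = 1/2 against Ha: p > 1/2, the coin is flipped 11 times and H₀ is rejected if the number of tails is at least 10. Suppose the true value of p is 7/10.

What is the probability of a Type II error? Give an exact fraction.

A Type II error is failing to reject when Ha holds: with p = 7/10, β = P(S ≤ 9).
Summing C(11,j)·(7/10)^j·(3/10)^{11-j} for j = 0..9 gives 2217524751/2500000000.

2217524751/2500000000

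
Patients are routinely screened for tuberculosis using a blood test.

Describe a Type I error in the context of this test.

A Type I error would mean concluding that the patient has tuberculosis when in fact the patient does not have tuberculosis.

With the conventional null hypothesis that the patient does not have tuberculosis:
A Type I error is rejecting H₀ when H₀ is true.
Here that means flagging the patient as positive and ordering follow-up testing when actually the patient does not have tuberculosis.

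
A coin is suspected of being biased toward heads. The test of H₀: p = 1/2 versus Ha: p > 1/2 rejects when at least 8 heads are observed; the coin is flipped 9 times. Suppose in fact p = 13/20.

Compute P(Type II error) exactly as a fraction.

A Type II error is failing to reject when Ha holds: with p = 13/20, β = P(S ≤ 7).
Summing C(9,j)·(13/20)^j·(7/20)^{9-j} for j = 0..7 gives 112501116301/128000000000.

112501116301/128000000000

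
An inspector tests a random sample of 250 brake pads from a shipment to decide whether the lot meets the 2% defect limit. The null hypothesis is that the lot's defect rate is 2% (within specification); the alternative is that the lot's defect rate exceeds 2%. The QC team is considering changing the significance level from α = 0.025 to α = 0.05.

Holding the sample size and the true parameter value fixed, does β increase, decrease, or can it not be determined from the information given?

It decreases.

Relaxing α lowers the evidence threshold; under Ha, outcomes that previously fell short now trigger rejection.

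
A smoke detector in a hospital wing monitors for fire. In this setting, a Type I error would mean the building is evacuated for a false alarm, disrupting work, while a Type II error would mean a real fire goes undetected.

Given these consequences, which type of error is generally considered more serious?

The Type II consequence (a real fire goes undetected) is more severe than the Type I consequence (the building is evacuated for a false alarm, disrupting work).

Type II error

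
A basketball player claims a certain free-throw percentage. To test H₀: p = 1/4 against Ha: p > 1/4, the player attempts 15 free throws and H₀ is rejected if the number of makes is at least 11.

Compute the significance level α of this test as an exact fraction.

The Type I error probability is α = P(S ≥ 11) computed under H₀, where S ~ Binomial(15, 1/4).
P(S ≥ 11) = Σ_{j=11}^{15} C(15,j)·(1/4)^j·(3/4)^{15-j} = 123841/1073741824.

123841/1073741824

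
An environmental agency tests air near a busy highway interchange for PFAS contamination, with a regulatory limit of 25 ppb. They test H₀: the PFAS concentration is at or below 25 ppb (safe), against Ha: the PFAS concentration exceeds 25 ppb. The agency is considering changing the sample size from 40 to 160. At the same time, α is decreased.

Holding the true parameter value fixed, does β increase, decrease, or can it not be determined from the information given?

The first change alone would make β decrease; the second alone would make β increase. Which effect dominates depends on the magnitudes, which are not given.

Cannot be determined from the information given.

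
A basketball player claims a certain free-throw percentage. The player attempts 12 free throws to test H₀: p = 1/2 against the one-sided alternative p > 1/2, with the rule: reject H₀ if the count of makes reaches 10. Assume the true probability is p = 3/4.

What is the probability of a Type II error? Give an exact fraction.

10222777/16777216

Under the alternative p = 3/4, X ~ Binomial(12, 3/4); β is the probability the test does not reject, P(X < 10).
Equivalently, β = 1 − P(X ≥ 10) = 10222777/16777216.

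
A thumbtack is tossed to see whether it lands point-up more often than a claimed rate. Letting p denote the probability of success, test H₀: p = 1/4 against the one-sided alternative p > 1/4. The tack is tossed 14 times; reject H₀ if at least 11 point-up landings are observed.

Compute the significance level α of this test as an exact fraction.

5345/134217728

Under H₀, X ~ Binomial(14, 1/4), and α = P(X ≥ 11).
P(X ≥ 11) = Σ_{j=11}^{14} C(14,j)·(1/4)^j·(3/4)^{14-j} = 5345/134217728.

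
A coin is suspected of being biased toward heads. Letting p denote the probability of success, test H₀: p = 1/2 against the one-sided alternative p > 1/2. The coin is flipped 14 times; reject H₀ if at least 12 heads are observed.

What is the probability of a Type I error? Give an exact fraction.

53/8192

α = P(reject H₀ | H₀ true) = P(Y ≥ 12 | p = 1/2), with Y ~ Binomial(14, 1/2).
P(Y ≥ 12) = [C(14,12) + C(14,13) + C(14,14)] / 2^14 = (91 + 14 + 1) / 16384 = 106/16384 = 53/8192.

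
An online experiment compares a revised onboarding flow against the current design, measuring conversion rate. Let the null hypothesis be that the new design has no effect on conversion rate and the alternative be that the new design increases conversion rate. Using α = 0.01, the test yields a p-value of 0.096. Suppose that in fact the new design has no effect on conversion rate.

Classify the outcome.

Neither — the decision is correct.

Since p = 0.096 ≥ α = 0.01, H₀ is not rejected.
H₀ is true (actually the new design has no effect on conversion rate).
The decision matches the true state — no error.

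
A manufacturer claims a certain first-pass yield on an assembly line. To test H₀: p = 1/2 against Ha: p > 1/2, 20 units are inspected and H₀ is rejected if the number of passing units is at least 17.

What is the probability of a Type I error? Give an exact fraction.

The Type I error probability is α = P(X ≥ 17) computed under H₀, where X ~ Binomial(20, 1/2).
That's C(20,17) + C(20,18) + C(20,19) + C(20,20) over 2^20, i.e. (1140 + 190 + 20 + 1)/1048576 = 1351/1048576.

1351/1048576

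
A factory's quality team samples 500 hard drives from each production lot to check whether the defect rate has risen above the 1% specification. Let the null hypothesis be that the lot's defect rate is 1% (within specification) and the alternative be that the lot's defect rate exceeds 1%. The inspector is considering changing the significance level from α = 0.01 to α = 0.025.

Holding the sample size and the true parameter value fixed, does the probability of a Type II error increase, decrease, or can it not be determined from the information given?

It decreases.

Relaxing α lowers the evidence threshold; under Ha, outcomes that previously fell short now trigger rejection.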